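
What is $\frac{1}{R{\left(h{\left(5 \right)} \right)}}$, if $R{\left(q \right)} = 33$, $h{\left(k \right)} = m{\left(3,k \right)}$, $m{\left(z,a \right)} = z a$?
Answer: $\frac{1}{33} \approx 0.030303$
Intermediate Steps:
$m{\left(z,a \right)} = a z$
$h{\left(k \right)} = 3 k$ ($h{\left(k \right)} = k 3 = 3 k$)
$\frac{1}{R{\left(h{\left(5 \right)} \right)}} = \frac{1}{33}$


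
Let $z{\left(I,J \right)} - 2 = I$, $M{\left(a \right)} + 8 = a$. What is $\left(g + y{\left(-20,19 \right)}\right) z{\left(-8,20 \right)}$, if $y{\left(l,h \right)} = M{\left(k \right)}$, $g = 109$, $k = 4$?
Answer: $-630$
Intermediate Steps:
$M{\left(a \right)} = -8 + a$
$z{\left(I,J \right)} = 2 + I$
$y{\left(l,h \right)} = -4$ ($y{\left(l,h \right)} = -8 + 4 = -4$)
$\left(g + y{\left(-20,19 \right)}\right) z{\left(-8,20 \right)} = \left(109 - 4\right) \left(2 - 8\right) = 105 \left(-6\right) = -630$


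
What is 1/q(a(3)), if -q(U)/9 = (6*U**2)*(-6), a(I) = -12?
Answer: 1/46656 ≈ 2.1433e-5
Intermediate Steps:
q(U) = 324*U**2 (q(U) = -9*6*U**2*(-6) = -(-324)*U**2 = 324*U**2)
1/q(a(3)) = 1/(324*(-12)**2) = 1/(324*144) = 1/46656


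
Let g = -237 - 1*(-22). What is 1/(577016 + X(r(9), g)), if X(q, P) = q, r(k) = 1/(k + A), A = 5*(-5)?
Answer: 16/9232255 ≈ 1.7331e-6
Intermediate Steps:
g = -215 (g = -237 + 22 = -215)
A = -25
r(k) = 1/(-25 + k) (r(k) = 1/(k - 25) = 1/(-25 + k))
1/(577016 + X(r(9), g)) = 1/(577016 + 1/(-25 + 9)) = 1/(577016 + 1/(-16)) = 1/(577016 - 1/16) = 1/(9232255/16) = 16/9232255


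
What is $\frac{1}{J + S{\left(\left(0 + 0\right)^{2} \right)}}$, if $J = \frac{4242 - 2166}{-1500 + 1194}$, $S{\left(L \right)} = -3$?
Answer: $- \frac{51}{499} \approx -0.1022$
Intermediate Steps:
$J = - \frac{346}{51}$ ($J = \frac{2076}{-306} = 2076 \left(- \frac{1}{306}\right) = - \frac{346}{51} \approx -6.7843$)
$\frac{1}{J + S{\left(\left(0 + 0\right)^{2} \right)}} = \frac{1}{- \frac{346}{51} - 3} = \frac{1}{- \frac{499}{51}} = - \frac{51}{499}$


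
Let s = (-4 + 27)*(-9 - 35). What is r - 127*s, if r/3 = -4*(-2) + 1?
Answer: 128551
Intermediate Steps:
s = -1012 (s = 23*(-44) = -1012)
r = 27 (r = 3*(-4*(-2) + 1) = 3*(8 + 1) = 3*9 = 27)
r - 127*s = 27 - 127*(-1012) = 27 + 128524 = 128551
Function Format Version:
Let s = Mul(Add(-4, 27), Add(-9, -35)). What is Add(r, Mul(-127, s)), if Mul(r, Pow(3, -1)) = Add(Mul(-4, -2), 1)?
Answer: 128551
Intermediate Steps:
s = -1012 (s = Mul(23, -44) = -1012)
r = 27 (r = Mul(3, Add(Mul(-4, -2), 1)) = Mul(3, Add(8, 1)) = Mul(3, 9) = 27)
Add(r, Mul(-127, s)) = Add(27, Mul(-127, -1012)) = Add(27, 128524) = 128551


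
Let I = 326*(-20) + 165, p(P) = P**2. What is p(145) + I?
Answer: 14670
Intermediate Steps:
I = -6355 (I = -6520 + 165 = -6355)
p(145) + I = 145**2 - 6355 = 21025 - 6355 = 14670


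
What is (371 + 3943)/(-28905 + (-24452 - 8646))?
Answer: -4314/62003 ≈ -0.069577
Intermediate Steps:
(371 + 3943)/(-28905 + (-24452 - 8646)) = 4314/(-28905 - 33098) = 4314/(-62003) = 4314*(-1/62003) = -4314/62003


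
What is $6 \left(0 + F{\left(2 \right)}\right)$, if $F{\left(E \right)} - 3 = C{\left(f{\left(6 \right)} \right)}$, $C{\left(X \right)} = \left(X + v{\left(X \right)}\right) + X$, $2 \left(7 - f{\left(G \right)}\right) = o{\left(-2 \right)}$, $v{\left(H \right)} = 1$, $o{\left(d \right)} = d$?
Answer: $120$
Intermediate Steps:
$f{\left(G \right)} = 8$ ($f{\left(G \right)} = 7 - -1 = 7 + 1 = 8$)
$C{\left(X \right)} = 1 + 2 X$ ($C{\left(X \right)} = \left(X + 1\right) + X = \left(1 + X\right) + X = 1 + 2 X$)
$F{\left(E \right)} = 20$ ($F{\left(E \right)} = 3 + \left(1 + 2 \cdot 8\right) = 3 + \left(1 + 16\right) = 3 + 17 = 20$)
$6 \left(0 + F{\left(2 \right)}\right) = 6 \left(0 + 20\right) = 6 \cdot 20 = 120$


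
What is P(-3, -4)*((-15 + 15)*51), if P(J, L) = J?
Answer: 0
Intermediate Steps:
P(-3, -4)*((-15 + 15)*51) = -3*(-15 + 15)*51 = -0*51 = -3*0 = 0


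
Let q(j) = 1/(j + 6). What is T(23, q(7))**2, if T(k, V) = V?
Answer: 1/169 ≈ 0.0059172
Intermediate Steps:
q(j) = 1/(6 + j)
T(23, q(7))**2 = (1/(6 + 7))**2 = (1/13)**2 = 1/169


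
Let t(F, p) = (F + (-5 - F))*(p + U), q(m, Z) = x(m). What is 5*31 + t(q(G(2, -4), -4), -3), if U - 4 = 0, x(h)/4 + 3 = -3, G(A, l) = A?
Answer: 150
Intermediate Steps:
x(h) = -24 (x(h) = -12 + 4*(-3) = -12 - 12 = -24)
U = 4 (U = 4 + 0 = 4)
q(m, Z) = -24
t(F, p) = -20 - 5*p (t(F, p) = (F + (-5 - F))*(p + 4) = -5*(4 + p) = -20 - 5*p)
5*31 + t(q(G(2, -4), -4), -3) = 5*31 + (-20 - 5*(-3)) = 155 + (-20 + 15) = 155 - 5 = 150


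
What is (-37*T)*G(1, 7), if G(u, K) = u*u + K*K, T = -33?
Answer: 61050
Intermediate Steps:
G(u, K) = K² + u² (G(u, K) = u² + K² = K² + u²)
(-37*T)*G(1, 7) = (-37*(-33))*(7² + 1²) = 1221*(49 + 1) = 1221*50 = 61050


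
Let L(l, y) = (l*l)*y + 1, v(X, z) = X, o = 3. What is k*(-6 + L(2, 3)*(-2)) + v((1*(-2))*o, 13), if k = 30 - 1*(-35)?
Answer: -2086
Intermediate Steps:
L(l, y) = 1 + y*l**2 (L(l, y) = l**2*y + 1 = y*l**2 + 1 = 1 + y*l**2)
k = 65 (k = 30 + 35 = 65)
k*(-6 + L(2, 3)*(-2)) + v((1*(-2))*o, 13) = 65*(-6 + (1 + 3*2**2)*(-2)) + (1*(-2))*3 = 65*(-6 + (1 + 3*4)*(-2)) - 2*3 = 65*(-6 + (1 + 12)*(-2)) - 6 = 65*(-6 + 13*(-2)) - 6 = 65*(-6 - 26) - 6 = 65*(-32) - 6 = -2080 - 6 = -2086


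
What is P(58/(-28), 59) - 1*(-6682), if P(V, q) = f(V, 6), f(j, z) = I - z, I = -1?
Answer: 6675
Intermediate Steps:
f(j, z) = -1 - z
P(V, q) = -7 (P(V, q) = -1 - 1*6 = -1 - 6 = -7)
P(58/(-28), 59) - 1*(-6682) = -7 - 1*(-6682) = -7 + 6682 = 6675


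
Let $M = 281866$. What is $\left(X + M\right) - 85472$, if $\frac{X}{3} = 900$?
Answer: $199094$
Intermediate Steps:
$X = 2700$ ($X = 3 \cdot 900 = 2700$)
$\left(X + M\right) - 85472 = \left(2700 + 281866\right) - 85472 = 284566 - 85472 = 199094$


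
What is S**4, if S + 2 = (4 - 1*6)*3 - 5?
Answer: 28561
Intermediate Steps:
S = -13 (S = -2 + ((4 - 1*6)*3 - 5) = -2 + ((4 - 6)*3 - 5) = -2 + (-2*3 - 5) = -2 + (-6 - 5) = -2 - 11 = -13)
S**4 = (-13)**4 = 28561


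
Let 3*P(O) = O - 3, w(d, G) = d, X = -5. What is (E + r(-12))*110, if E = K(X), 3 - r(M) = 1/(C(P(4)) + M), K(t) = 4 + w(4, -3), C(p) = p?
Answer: 8536/7 ≈ 1219.4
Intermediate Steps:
P(O) = -1 + O/3 (P(O) = (O - 3)/3 = (-3 + O)/3 = -1 + O/3)
K(t) = 8 (K(t) = 4 + 4 = 8)
r(M) = 3 - 1/(⅓ + M) (r(M) = 3 - 1/((-1 + (⅓)*4) + M) = 3 - 1/((-1 + 4/3) + M) = 3 - 1/(⅓ + M))
E = 8
(E + r(-12))*110 = (8 + 9*(-12)/(1 + 3*(-12)))*110 = (8 + 9*(-12)/(1 - 36))*110 = (8 + 9*(-12)/(-35))*110 = (8 + 9*(-12)*(-1/35))*110 = (8 + 108/35)*110 = (388/35)*110 = 8536/7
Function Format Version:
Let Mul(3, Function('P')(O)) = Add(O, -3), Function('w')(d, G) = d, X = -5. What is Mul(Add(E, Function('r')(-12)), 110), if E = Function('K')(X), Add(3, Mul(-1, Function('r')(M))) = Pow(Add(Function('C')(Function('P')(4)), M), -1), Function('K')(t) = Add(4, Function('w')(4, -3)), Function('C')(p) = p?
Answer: Rational(8536, 7) ≈ 1219.4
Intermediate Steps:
Function('P')(O) = Add(-1, Mul(Rational(1, 3), O)) (Function('P')(O) = Mul(Rational(1, 3), Add(O, -3)) = Mul(Rational(1, 3), Add(-3, O)) = Add(-1, Mul(Rational(1, 3), O)))
Function('K')(t) = 8 (Function('K')(t) = Add(4, 4) = 8)
Function('r')(M) = Add(3, Mul(-1, Pow(Add(Rational(1, 3), M), -1))) (Function('r')(M) = Add(3, Mul(-1, Pow(Add(Add(-1, Mul(Rational(1, 3), 4)), M), -1))) = Add(3, Mul(-1, Pow(Add(Add(-1, Rational(4, 3)), M), -1))) = Add(3, Mul(-1, Pow(Add(Rational(1, 3), M), -1))))
E = 8
Mul(Add(E, Function('r')(-12)), 110) = Mul(Add(8, Mul(9, -12, Pow(Add(1, Mul(3, -12)), -1))), 110) = Mul(Add(8, Mul(9, -12, Pow(Add(1, -36), -1))), 110) = Mul(Add(8, Mul(9, -12, Pow(-35, -1))), 110) = Mul(Add(8, Mul(9, -12, Rational(-1, 35))), 110) = Mul(Add(8, Rational(108, 35)), 110) = Mul(Rational(388, 35), 110) = Rational(8536, 7)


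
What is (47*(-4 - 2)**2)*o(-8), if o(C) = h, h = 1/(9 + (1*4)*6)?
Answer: 564/11 ≈ 51.273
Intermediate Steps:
h = 1/33 (h = 1/(9 + 4*6) = 1/(9 + 24) = 1/33 ≈ 0.030303)
o(C) = 1/33
(47*(-4 - 2)**2)*o(-8) = (47*(-4 - 2)**2)*(1/33) = (47*(-6)**2)*(1/33) = (47*36)*(1/33) = 1692*(1/33) = 564/11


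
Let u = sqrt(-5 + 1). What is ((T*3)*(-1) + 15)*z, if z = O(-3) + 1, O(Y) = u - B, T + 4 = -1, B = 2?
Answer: -30 + 60*I ≈ -30.0 + 60.0*I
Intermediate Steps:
T = -5 (T = -4 - 1 = -5)
u = 2*I (u = sqrt(-4) = 2*I ≈ 2.0*I)
O(Y) = -2 + 2*I (O(Y) = 2*I - 1*2 = 2*I - 2 = -2 + 2*I)
z = -1 + 2*I (z = (-2 + 2*I) + 1 = -1 + 2*I ≈ -1.0 + 2.0*I)
((T*3)*(-1) + 15)*z = (-5*3*(-1) + 15)*(-1 + 2*I) = (-15*(-1) + 15)*(-1 + 2*I) = (15 + 15)*(-1 + 2*I) = 30*(-1 + 2*I) = -30 + 60*I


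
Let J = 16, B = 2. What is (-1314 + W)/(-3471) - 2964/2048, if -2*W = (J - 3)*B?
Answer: -1892587/1777152 ≈ -1.0650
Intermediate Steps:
W = -13 (W = -(16 - 3)*2/2 = -13*2/2 = -½*26 = -13)
(-1314 + W)/(-3471) - 2964/2048 = (-1314 - 13)/(-3471) - 2964/2048 = -1327*(-1/3471) - 2964*1/2048 = 1327/3471 - 741/512 = -1892587/1777152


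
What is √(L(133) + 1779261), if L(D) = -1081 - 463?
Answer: √1777717 ≈ 1333.3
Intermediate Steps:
L(D) = -1544
√(L(133) + 1779261) = √(-1544 + 1779261) = √1777717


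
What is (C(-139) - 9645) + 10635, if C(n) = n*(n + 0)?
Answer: 20311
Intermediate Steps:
C(n) = n² (C(n) = n*n = n²)
(C(-139) - 9645) + 10635 = ((-139)² - 9645) + 10635 = (19321 - 9645) + 10635 = 9676 + 10635 = 20311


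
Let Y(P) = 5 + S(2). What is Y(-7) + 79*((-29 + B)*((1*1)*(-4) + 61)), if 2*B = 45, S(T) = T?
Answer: -58525/2 ≈ -29263.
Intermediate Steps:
B = 45/2 (B = (½)*45 = 45/2 ≈ 22.500)
Y(P) = 7 (Y(P) = 5 + 2 = 7)
Y(-7) + 79*((-29 + B)*((1*1)*(-4) + 61)) = 7 + 79*((-29 + 45/2)*((1*1)*(-4) + 61)) = 7 + 79*(-13*(1*(-4) + 61)/2) = 7 + 79*(-13*(-4 + 61)/2) = 7 + 79*(-13/2*57) = 7 + 79*(-741/2) = 7 - 58539/2 = -58525/2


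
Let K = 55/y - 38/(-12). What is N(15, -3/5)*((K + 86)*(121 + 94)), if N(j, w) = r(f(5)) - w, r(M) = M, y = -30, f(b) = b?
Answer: 315448/3 ≈ 1.0515e+5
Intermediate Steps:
K = 4/3 (K = 55/(-30) - 38/(-12) = 55*(-1/30) - 38*(-1/12) = -11/6 + 19/6 = 4/3 ≈ 1.3333)
N(j, w) = 5 - w
N(15, -3/5)*((K + 86)*(121 + 94)) = (5 - (-3)/5)*((4/3 + 86)*(121 + 94)) = (5 - (-3)/5)*((262/3)*215) = (5 - 1*(-⅗))*(56330/3) = (5 + ⅗)*(56330/3) = (28/5)*(56330/3) = 315448/3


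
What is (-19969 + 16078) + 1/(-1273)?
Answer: -4953244/1273 ≈ -3891.0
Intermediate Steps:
(-19969 + 16078) + 1/(-1273) = -3891 - 1/1273 = -4953244/1273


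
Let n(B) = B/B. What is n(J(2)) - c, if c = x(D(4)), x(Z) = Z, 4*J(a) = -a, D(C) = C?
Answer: -3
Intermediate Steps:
J(a) = -a/4 (J(a) = (-a)/4 = -a/4)
n(B) = 1
c = 4
n(J(2)) - c = 1 - 1*4 = 1 - 4 = -3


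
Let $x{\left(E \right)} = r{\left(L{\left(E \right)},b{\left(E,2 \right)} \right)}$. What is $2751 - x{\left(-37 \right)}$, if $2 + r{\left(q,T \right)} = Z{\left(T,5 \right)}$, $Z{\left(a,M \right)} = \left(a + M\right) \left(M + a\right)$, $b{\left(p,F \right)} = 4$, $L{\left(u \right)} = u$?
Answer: $2672$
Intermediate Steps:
$Z{\left(a,M \right)} = \left(M + a\right)^{2}$ ($Z{\left(a,M \right)} = \left(M + a\right) \left(M + a\right) = \left(M + a\right)^{2}$)
$r{\left(q,T \right)} = -2 + \left(5 + T\right)^{2}$
$x{\left(E \right)} = 79$ ($x{\left(E \right)} = -2 + \left(5 + 4\right)^{2} = -2 + 9^{2} = -2 + 81 = 79$)
$2751 - x{\left(-37 \right)} = 2751 - 79 = 2672$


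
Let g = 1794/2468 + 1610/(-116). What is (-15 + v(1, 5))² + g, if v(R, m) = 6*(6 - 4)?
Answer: -74299/17893 ≈ -4.1524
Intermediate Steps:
v(R, m) = 12 (v(R, m) = 6*2 = 12)
g = -235336/17893 (g = 1794*(1/2468) + 1610*(-1/116) = 897/1234 - 805/58 = -235336/17893 ≈ -13.152)
(-15 + v(1, 5))² + g = (-15 + 12)² - 235336/17893 = (-3)² - 235336/17893 = 9 - 235336/17893 = -74299/17893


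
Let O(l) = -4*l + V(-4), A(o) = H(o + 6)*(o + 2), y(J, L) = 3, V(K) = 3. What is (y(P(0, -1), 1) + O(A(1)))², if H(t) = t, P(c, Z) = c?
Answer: 6084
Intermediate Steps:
A(o) = (2 + o)*(6 + o) (A(o) = (o + 6)*(o + 2) = (6 + o)*(2 + o) = (2 + o)*(6 + o))
O(l) = 3 - 4*l (O(l) = -4*l + 3 = 3 - 4*l)
(y(P(0, -1), 1) + O(A(1)))² = (3 + (3 - 4*(2 + 1)*(6 + 1)))² = (3 + (3 - 12*7))² = (3 + (3 - 4*21))² = (3 + (3 - 84))² = (3 - 81)² = (-78)² = 6084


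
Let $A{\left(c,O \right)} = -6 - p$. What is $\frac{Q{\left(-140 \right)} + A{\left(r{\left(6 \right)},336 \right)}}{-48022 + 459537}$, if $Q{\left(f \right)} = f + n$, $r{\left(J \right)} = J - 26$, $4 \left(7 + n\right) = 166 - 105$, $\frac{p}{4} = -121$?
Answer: $\frac{277}{329212} \approx 0.0008414$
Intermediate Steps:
$p = -484$ ($p = 4 \left(-121\right) = -484$)
$n = \frac{33}{4}$ ($n = -7 + \frac{166 - 105}{4} = -7 + \frac{1}{4} \cdot 61 = -7 + \frac{61}{4} = \frac{33}{4} \approx 8.25$)
$r{\left(J \right)} = -26 + J$
$A{\left(c,O \right)} = 478$ ($A{\left(c,O \right)} = -6 - -484 = -6 + 484 = 478$)
$Q{\left(f \right)} = \frac{33}{4} + f$ ($Q{\left(f \right)} = f + \frac{33}{4} = \frac{33}{4} + f$)
$\frac{Q{\left(-140 \right)} + A{\left(r{\left(6 \right)},336 \right)}}{-48022 + 459537} = \frac{\left(\frac{33}{4} - 140\right) + 478}{-48022 + 459537} = \frac{- \frac{527}{4} + 478}{411515} = \frac{1385}{4} \cdot \frac{1}{411515} = \frac{277}{329212}$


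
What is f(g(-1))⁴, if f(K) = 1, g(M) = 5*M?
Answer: 1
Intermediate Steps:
f(g(-1))⁴ = 1⁴ = 1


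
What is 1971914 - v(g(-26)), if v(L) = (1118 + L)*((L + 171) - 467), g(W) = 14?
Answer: 2291138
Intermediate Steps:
v(L) = (-296 + L)*(1118 + L) (v(L) = (1118 + L)*((171 + L) - 467) = (1118 + L)*(-296 + L) = (-296 + L)*(1118 + L))
1971914 - v(g(-26)) = 1971914 - (-330928 + 14² + 822*14) = 1971914 - (-330928 + 196 + 11508) = 1971914 - 1*(-319224) = 1971914 + 319224 = 2291138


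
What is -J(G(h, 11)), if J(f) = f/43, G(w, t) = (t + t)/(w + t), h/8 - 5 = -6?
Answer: -22/129 ≈ -0.17054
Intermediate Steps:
h = -8 (h = 40 + 8*(-6) = 40 - 48 = -8)
G(w, t) = 2*t/(t + w) (G(w, t) = (2*t)/(t + w) = 2*t/(t + w))
J(f) = f/43 (J(f) = f*(1/43) = f/43)
-J(G(h, 11)) = -2*11/(11 - 8)/43 = -2*11/3/43 = -2*11*(⅓)/43 = -22/(43*3) = -1*22/129 = -22/129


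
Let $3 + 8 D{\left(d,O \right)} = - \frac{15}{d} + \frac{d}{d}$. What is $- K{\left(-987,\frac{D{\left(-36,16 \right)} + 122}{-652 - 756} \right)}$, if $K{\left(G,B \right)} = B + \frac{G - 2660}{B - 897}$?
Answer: $- \frac{538960687631}{135455526912} \approx -3.9789$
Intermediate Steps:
$D{\left(d,O \right)} = - \frac{1}{4} - \frac{15}{8 d}$ ($D{\left(d,O \right)} = - \frac{3}{8} + \frac{- \frac{15}{d} + \frac{d}{d}}{8} = - \frac{3}{8} + \frac{- \frac{15}{d} + 1}{8} = - \frac{3}{8} + \frac{1 - \frac{15}{d}}{8} = - \frac{3}{8} + \left(\frac{1}{8} - \frac{15}{8 d}\right) = - \frac{1}{4} - \frac{15}{8 d}$)
$K{\left(G,B \right)} = B + \frac{-2660 + G}{-897 + B}$
$- K{\left(-987,\frac{D{\left(-36,16 \right)} + 122}{-652 - 756} \right)} = - \frac{-2660 - 987 + \left(\frac{\frac{-15 - -72}{8 \left(-36\right)} + 122}{-652 - 756}\right)^{2} - 897 \frac{\frac{-15 - -72}{8 \left(-36\right)} + 122}{-652 - 756}}{-897 + \frac{\frac{-15 - -72}{8 \left(-36\right)} + 122}{-652 - 756}} = - \frac{-2660 - 987 + \left(\frac{\frac{1}{8} \left(- \frac{1}{36}\right) \left(-15 + 72\right) + 122}{-1408}\right)^{2} - 897 \frac{\frac{1}{8} \left(- \frac{1}{36}\right) \left(-15 + 72\right) + 122}{-1408}}{-897 + \frac{\frac{1}{8} \left(- \frac{1}{36}\right) \left(-15 + 72\right) + 122}{-1408}} = - \frac{-2660 - 987 + \left(\left(\frac{1}{8} \left(- \frac{1}{36}\right) 57 + 122\right) \left(- \frac{1}{1408}\right)\right)^{2} - 897 \left(\frac{1}{8} \left(- \frac{1}{36}\right) 57 + 122\right) \left(- \frac{1}{1408}\right)}{-897 + \left(\frac{1}{8} \left(- \frac{1}{36}\right) 57 + 122\right) \left(- \frac{1}{1408}\right)} = - \frac{-2660 - 987 + \left(\left(- \frac{19}{96} + 122\right) \left(- \frac{1}{1408}\right)\right)^{2} - 897 \left(- \frac{19}{96} + 122\right) \left(- \frac{1}{1408}\right)}{-897 + \left(- \frac{19}{96} + 122\right) \left(- \frac{1}{1408}\right)} = - \frac{-2660 - 987 + \left(\frac{11693}{96} \left(- \frac{1}{1408}\right)\right)^{2} - 897 \cdot \frac{11693}{96} \left(- \frac{1}{1408}\right)}{-897 + \frac{11693}{96} \left(- \frac{1}{1408}\right)} = - \frac{-2660 - 987 + \left(- \frac{1063}{12288}\right)^{2} - - \frac{317837}{4096}}{-897 - \frac{1063}{12288}} = - \frac{-2660 - 987 + \frac{1129969}{150994944} + \frac{317837}{4096}}{- \frac{11023399}{12288}} = - \frac{\left(-12288\right) \left(-538960687631\right)}{11023399 \cdot 150994944} = \left(-1\right) \frac{538960687631}{135455526912} = - \frac{538960687631}{135455526912}$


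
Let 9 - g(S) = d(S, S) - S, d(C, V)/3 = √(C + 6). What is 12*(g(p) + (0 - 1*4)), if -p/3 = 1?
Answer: 24 - 36*√3 ≈ -38.354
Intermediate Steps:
p = -3 (p = -3*1 = -3)
d(C, V) = 3*√(6 + C) (d(C, V) = 3*√(C + 6) = 3*√(6 + C))
g(S) = 9 + S - 3*√(6 + S) (g(S) = 9 - (3*√(6 + S) - S) = 9 - (-S + 3*√(6 + S)) = 9 + (S - 3*√(6 + S)) = 9 + S - 3*√(6 + S))
12*(g(p) + (0 - 1*4)) = 12*((9 - 3 - 3*√(6 - 3)) + (0 - 1*4)) = 12*((9 - 3 - 3*√3) + (0 - 4)) = 12*((6 - 3*√3) - 4) = 12*(2 - 3*√3) = 24 - 36*√3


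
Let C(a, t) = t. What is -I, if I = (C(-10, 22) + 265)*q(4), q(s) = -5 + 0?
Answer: 1435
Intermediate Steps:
q(s) = -5
I = -1435 (I = (22 + 265)*(-5) = 287*(-5) = -1435)
-I = -1*(-1435) = 1435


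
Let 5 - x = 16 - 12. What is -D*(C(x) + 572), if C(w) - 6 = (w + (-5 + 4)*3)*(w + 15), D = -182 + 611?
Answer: -234234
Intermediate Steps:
x = 1 (x = 5 - (16 - 12) = 5 - 1*4 = 5 - 4 = 1)
D = 429
C(w) = 6 + (-3 + w)*(15 + w) (C(w) = 6 + (w + (-5 + 4)*3)*(w + 15) = 6 + (w - 1*3)*(15 + w) = 6 + (w - 3)*(15 + w) = 6 + (-3 + w)*(15 + w))
-D*(C(x) + 572) = -429*((-39 + 1² + 12*1) + 572) = -429*((-39 + 1 + 12) + 572) = -429*(-26 + 572) = -429*546 = -1*234234 = -234234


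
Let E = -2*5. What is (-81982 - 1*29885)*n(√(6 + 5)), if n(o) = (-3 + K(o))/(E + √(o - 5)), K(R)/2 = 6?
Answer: 1006803/(10 - I*√(5 - √11)) ≈ 99014.0 + 12847.0*I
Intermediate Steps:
K(R) = 12 (K(R) = 2*6 = 12)
E = -10
n(o) = 9/(-10 + √(-5 + o)) (n(o) = (-3 + 12)/(-10 + √(o - 5)) = 9/(-10 + √(-5 + o)))
(-81982 - 1*29885)*n(√(6 + 5)) = (-81982 - 1*29885)*(9/(-10 + √(-5 + √(6 + 5)))) = (-81982 - 29885)*(9/(-10 + √(-5 + √11))) = -1006803/(-10 + √(-5 + √11))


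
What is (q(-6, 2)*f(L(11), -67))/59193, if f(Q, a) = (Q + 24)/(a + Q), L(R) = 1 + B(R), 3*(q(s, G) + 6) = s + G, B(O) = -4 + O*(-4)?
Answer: -253/10122003 ≈ -2.4995e-5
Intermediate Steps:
B(O) = -4 - 4*O
q(s, G) = -6 + G/3 + s/3 (q(s, G) = -6 + (s + G)/3 = -6 + (G + s)/3 = -6 + (G/3 + s/3) = -6 + G/3 + s/3)
L(R) = -3 - 4*R (L(R) = 1 + (-4 - 4*R) = -3 - 4*R)
f(Q, a) = (24 + Q)/(Q + a)
(q(-6, 2)*f(L(11), -67))/59193 = ((-6 + (⅓)*2 + (⅓)*(-6))*((24 + (-3 - 4*11))/((-3 - 4*11) - 67)))/59193 = ((-6 + ⅔ - 2)*((24 + (-3 - 44))/((-3 - 44) - 67)))*(1/59193) = -22*(24 - 47)/(3*(-47 - 67))*(1/59193) = -22*(-23)/(3*(-114))*(1/59193) = -(-11)*(-23)/171*(1/59193) = -22/3*23/114*(1/59193) = -253/171*1/59193 = -253/10122003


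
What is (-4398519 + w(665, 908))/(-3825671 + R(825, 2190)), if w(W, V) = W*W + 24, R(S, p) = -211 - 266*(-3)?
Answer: 1978135/1912542 ≈ 1.0343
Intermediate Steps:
R(S, p) = 587 (R(S, p) = -211 + 798 = 587)
w(W, V) = 24 + W² (w(W, V) = W² + 24 = 24 + W²)
(-4398519 + w(665, 908))/(-3825671 + R(825, 2190)) = (-4398519 + (24 + 665²))/(-3825671 + 587) = (-4398519 + (24 + 442225))/(-3825084) = (-4398519 + 442249)*(-1/3825084) = -3956270*(-1/3825084) = 1978135/1912542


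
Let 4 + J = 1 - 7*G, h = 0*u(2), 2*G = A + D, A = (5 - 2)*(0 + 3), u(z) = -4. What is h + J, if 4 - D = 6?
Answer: -55/2 ≈ -27.500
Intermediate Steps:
D = -2 (D = 4 - 1*6 = 4 - 6 = -2)
A = 9 (A = 3*3 = 9)
G = 7/2 (G = (9 - 2)/2 = (1/2)*7 = 7/2 ≈ 3.5000)
h = 0 (h = 0*(-4) = 0)
J = -55/2 (J = -4 + (1 - 7*7/2) = -4 + (1 - 49/2) = -4 - 47/2 = -55/2 ≈ -27.500)
h + J = 0 - 55/2 = -55/2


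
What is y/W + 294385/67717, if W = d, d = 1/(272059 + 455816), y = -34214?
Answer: -129722410914605/5209 ≈ -2.4904e+10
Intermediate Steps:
d = 1/727875 ≈ 1.3739e-6
W = 1/727875 ≈ 1.3739e-6
y/W + 294385/67717 = -34214/1/727875 + 294385/67717 = -34214*727875 + 294385*(1/67717) = -24903515250 + 22645/5209 = -129722410914605/5209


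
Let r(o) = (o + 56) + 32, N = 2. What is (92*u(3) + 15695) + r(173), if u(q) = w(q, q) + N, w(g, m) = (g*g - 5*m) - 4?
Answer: 15220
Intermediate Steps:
w(g, m) = -4 + g² - 5*m (w(g, m) = (g² - 5*m) - 4 = -4 + g² - 5*m)
r(o) = 88 + o (r(o) = (56 + o) + 32 = 88 + o)
u(q) = -2 + q² - 5*q (u(q) = (-4 + q² - 5*q) + 2 = -2 + q² - 5*q)
(92*u(3) + 15695) + r(173) = (92*(-2 + 3² - 5*3) + 15695) + (88 + 173) = (92*(-2 + 9 - 15) + 15695) + 261 = (92*(-8) + 15695) + 261 = (-736 + 15695) + 261 = 14959 + 261 = 15220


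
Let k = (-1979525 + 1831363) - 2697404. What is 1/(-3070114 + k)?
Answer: -1/5915680 ≈ -1.6904e-7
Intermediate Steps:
k = -2845566 (k = -148162 - 2697404 = -2845566)
1/(-3070114 + k) = 1/(-3070114 - 2845566) = 1/(-5915680) = -1/5915680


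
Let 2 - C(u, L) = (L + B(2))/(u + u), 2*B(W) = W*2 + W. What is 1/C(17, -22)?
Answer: 34/87 ≈ 0.39080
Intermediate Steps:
B(W) = 3*W/2 (B(W) = (W*2 + W)/2 = (2*W + W)/2 = (3*W)/2 = 3*W/2)
C(u, L) = 2 - (3 + L)/(2*u) (C(u, L) = 2 - (L + (3/2)*2)/(u + u) = 2 - (L + 3)/(2*u) = 2 - (3 + L)*1/(2*u) = 2 - (3 + L)/(2*u))
1/C(17, -22) = 1/((½)*(-3 - 1*(-22) + 4*17)/17) = 1/((½)*(1/17)*(-3 + 22 + 68)) = 1/((½)*(1/17)*87) = 1/(87/34) = 34/87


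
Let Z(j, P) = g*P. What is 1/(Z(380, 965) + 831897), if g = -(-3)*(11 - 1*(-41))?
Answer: 1/982437 ≈ 1.0179e-6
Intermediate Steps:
g = 156 (g = -(-3)*(11 + 41) = -(-3)*52 = -3*(-52) = 156)
Z(j, P) = 156*P
1/(Z(380, 965) + 831897) = 1/(156*965 + 831897) = 1/(150540 + 831897) = 1/982437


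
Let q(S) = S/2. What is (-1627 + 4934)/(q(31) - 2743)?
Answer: -6614/5455 ≈ -1.2125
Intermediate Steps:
q(S) = S/2 (q(S) = S*(½) = S/2)
(-1627 + 4934)/(q(31) - 2743) = (-1627 + 4934)/((½)*31 - 2743) = 3307/(31/2 - 2743) = 3307/(-5455/2) = 3307*(-2/5455) = -6614/5455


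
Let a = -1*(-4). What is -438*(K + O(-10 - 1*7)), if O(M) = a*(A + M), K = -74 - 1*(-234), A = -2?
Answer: -36792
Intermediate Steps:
a = 4
K = 160 (K = -74 + 234 = 160)
O(M) = -8 + 4*M (O(M) = 4*(-2 + M) = -8 + 4*M)
-438*(K + O(-10 - 1*7)) = -438*(160 + (-8 + 4*(-10 - 1*7))) = -438*(160 + (-8 + 4*(-10 - 7))) = -438*(160 + (-8 + 4*(-17))) = -438*(160 + (-8 - 68)) = -438*(160 - 76) = -438*84 = -36792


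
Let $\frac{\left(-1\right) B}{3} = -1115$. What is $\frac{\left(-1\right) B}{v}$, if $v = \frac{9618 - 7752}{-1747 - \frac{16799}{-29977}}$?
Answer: $\frac{29186808650}{9322847} \approx 3130.7$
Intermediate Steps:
$B = 3345$ ($B = \left(-3\right) \left(-1115\right) = 3345$)
$v = - \frac{27968541}{26176510}$ ($v = \frac{1866}{-1747 - - \frac{16799}{29977}} = \frac{1866}{-1747 + \frac{16799}{29977}} = \frac{1866}{- \frac{52353020}{29977}} = 1866 \left(- \frac{29977}{52353020}\right) = - \frac{27968541}{26176510} \approx -1.0685$)
$\frac{\left(-1\right) B}{v} = \frac{\left(-1\right) 3345}{- \frac{27968541}{26176510}} = \left(-3345\right) \left(- \frac{26176510}{27968541}\right) = \frac{29186808650}{9322847}$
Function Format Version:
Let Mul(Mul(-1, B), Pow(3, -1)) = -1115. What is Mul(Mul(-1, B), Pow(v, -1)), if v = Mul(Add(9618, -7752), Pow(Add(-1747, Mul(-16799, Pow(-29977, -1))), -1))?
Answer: Rational(29186808650, 9322847) ≈ 3130.7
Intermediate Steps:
B = 3345 (B = Mul(-3, -1115) = 3345)
v = Rational(-27968541, 26176510) (v = Mul(1866, Pow(Add(-1747, Mul(-16799, Rational(-1, 29977))), -1)) = Mul(1866, Pow(Add(-1747, Rational(16799, 29977)), -1)) = Mul(1866, Pow(Rational(-52353020, 29977), -1)) = Mul(1866, Rational(-29977, 52353020)) = Rational(-27968541, 26176510) ≈ -1.0685)
Mul(Mul(-1, B), Pow(v, -1)) = Mul(Mul(-1, 3345), Pow(Rational(-27968541, 26176510), -1)) = Mul(-3345, Rational(-26176510, 27968541)) = Rational(29186808650, 9322847)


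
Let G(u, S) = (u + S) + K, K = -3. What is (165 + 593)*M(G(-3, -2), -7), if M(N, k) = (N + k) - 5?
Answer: -15160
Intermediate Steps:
G(u, S) = -3 + S + u (G(u, S) = (u + S) - 3 = (S + u) - 3 = -3 + S + u)
M(N, k) = -5 + N + k
(165 + 593)*M(G(-3, -2), -7) = (165 + 593)*(-5 + (-3 - 2 - 3) - 7) = 758*(-5 - 8 - 7) = 758*(-20) = -15160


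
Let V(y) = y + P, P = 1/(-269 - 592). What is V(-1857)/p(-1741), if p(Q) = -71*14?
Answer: 799439/427917 ≈ 1.8682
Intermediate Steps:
p(Q) = -994
P = -1/861 (P = 1/(-861) = -1/861 ≈ -0.0011614)
V(y) = -1/861 + y (V(y) = y - 1/861 = -1/861 + y)
V(-1857)/p(-1741) = (-1/861 - 1857)/(-994) = -1598878/861*(-1/994) = 799439/427917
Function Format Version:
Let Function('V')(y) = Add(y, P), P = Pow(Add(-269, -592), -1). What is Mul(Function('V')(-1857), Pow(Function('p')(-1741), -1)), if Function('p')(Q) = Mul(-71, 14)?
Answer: Rational(799439, 427917) ≈ 1.8682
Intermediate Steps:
Function('p')(Q) = -994
P = Rational(-1, 861) (P = Pow(-861, -1) = Rational(-1, 861) ≈ -0.0011614)
Function('V')(y) = Add(Rational(-1, 861), y) (Function('V')(y) = Add(y, Rational(-1, 861)) = Add(Rational(-1, 861), y))
Mul(Function('V')(-1857), Pow(Function('p')(-1741), -1)) = Mul(Add(Rational(-1, 861), -1857), Pow(-994, -1)) = Mul(Rational(-1598878, 861), Rational(-1, 994)) = Rational(799439, 427917)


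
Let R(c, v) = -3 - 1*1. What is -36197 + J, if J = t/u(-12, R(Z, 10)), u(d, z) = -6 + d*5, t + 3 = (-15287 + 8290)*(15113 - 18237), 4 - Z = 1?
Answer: -24247627/66 ≈ -3.6739e+5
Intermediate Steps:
Z = 3 (Z = 4 - 1*1 = 4 - 1 = 3)
R(c, v) = -4 (R(c, v) = -3 - 1 = -4)
t = 21858625 (t = -3 + (-15287 + 8290)*(15113 - 18237) = -3 - 6997*(-3124) = -3 + 21858628 = 21858625)
u(d, z) = -6 + 5*d
J = -21858625/66 (J = 21858625/(-6 + 5*(-12)) = 21858625/(-6 - 60) = 21858625/(-66) = 21858625*(-1/66) = -21858625/66 ≈ -3.3119e+5)
-36197 + J = -36197 - 21858625/66 = -24247627/66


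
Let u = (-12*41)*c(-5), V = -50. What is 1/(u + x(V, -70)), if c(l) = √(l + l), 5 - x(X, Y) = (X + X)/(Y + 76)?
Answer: 39/4357997 + 4428*I*√10/21789985 ≈ 8.9491e-6 + 0.00064261*I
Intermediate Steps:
x(X, Y) = 5 - 2*X/(76 + Y) (x(X, Y) = 5 - (X + X)/(Y + 76) = 5 - 2*X/(76 + Y))
c(l) = √2*√l (c(l) = √(2*l) = √2*√l)
u = -492*I*√10 (u = (-12*41)*(√2*√(-5)) = -492*√2*I*√5 = -492*I*√10 ≈ -1555.8*I)
1/(u + x(V, -70)) = 1/(-492*I*√10 + (380 - 2*(-50) + 5*(-70))/(76 - 70)) = 1/(-492*I*√10 + (380 + 100 - 350)/6) = 1/(-492*I*√10 + (⅙)*130) = 1/(-492*I*√10 + 65/3) = 1/(65/3 - 492*I*√10)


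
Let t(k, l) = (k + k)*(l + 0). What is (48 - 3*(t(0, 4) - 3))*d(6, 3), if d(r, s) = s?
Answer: 171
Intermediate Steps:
t(k, l) = 2*k*l (t(k, l) = (2*k)*l = 2*k*l)
(48 - 3*(t(0, 4) - 3))*d(6, 3) = (48 - 3*(2*0*4 - 3))*3 = (48 - 3*(0 - 3))*3 = (48 - 3*(-3))*3 = (48 + 9)*3 = 57*3 = 171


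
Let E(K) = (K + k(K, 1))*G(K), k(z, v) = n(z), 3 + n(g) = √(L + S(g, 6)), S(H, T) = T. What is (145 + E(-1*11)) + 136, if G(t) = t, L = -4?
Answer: 435 - 11*√2 ≈ 419.44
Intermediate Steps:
n(g) = -3 + √2 (n(g) = -3 + √(-4 + 6) = -3 + √2)
k(z, v) = -3 + √2
E(K) = K*(-3 + K + √2) (E(K) = (K + (-3 + √2))*K = (-3 + K + √2)*K = K*(-3 + K + √2))
(145 + E(-1*11)) + 136 = (145 + (-1*11)*(-3 - 1*11 + √2)) + 136 = (145 - 11*(-3 - 11 + √2)) + 136 = (145 - 11*(-14 + √2)) + 136 = (145 + (154 - 11*√2)) + 136 = (299 - 11*√2) + 136 = 435 - 11*√2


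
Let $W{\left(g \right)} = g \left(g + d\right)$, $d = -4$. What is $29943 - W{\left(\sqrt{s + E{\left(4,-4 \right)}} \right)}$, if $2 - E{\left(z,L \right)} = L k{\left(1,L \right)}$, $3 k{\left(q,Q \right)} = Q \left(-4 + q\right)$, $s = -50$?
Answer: $29975 + 16 i \sqrt{2} \approx 29975.0 + 22.627 i$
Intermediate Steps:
$k{\left(q,Q \right)} = \frac{Q \left(-4 + q\right)}{3}$
$E{\left(z,L \right)} = 2 + L^{2}$ ($E{\left(z,L \right)} = 2 - L \frac{L \left(-4 + 1\right)}{3} = 2 - L \frac{1}{3} L \left(-3\right) = 2 - L \left(- L\right) = 2 - - L^{2} = 2 + L^{2}$)
$W{\left(g \right)} = g \left(-4 + g\right)$ ($W{\left(g \right)} = g \left(g - 4\right) = g \left(-4 + g\right)$)
$29943 - W{\left(\sqrt{s + E{\left(4,-4 \right)}} \right)} = 29943 - \sqrt{-50 + \left(2 + \left(-4\right)^{2}\right)} \left(-4 + \sqrt{-50 + \left(2 + \left(-4\right)^{2}\right)}\right) = 29943 - \sqrt{-50 + \left(2 + 16\right)} \left(-4 + \sqrt{-50 + \left(2 + 16\right)}\right) = 29943 - \sqrt{-50 + 18} \left(-4 + \sqrt{-50 + 18}\right) = 29943 - \sqrt{-32} \left(-4 + \sqrt{-32}\right) = 29943 - 4 i \sqrt{2} \left(-4 + 4 i \sqrt{2}\right)$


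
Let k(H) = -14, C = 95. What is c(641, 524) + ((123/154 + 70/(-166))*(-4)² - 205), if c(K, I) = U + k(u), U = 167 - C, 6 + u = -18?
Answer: -900925/6391 ≈ -140.97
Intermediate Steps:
u = -24 (u = -6 - 18 = -24)
U = 72 (U = 167 - 1*95 = 167 - 95 = 72)
c(K, I) = 58 (c(K, I) = 72 - 14 = 58)
c(641, 524) + ((123/154 + 70/(-166))*(-4)² - 205) = 58 + ((123/154 + 70/(-166))*(-4)² - 205) = 58 + ((123*(1/154) + 70*(-1/166))*16 - 205) = 58 + ((123/154 - 35/83)*16 - 205) = 58 + ((4819/12782)*16 - 205) = 58 + (38552/6391 - 205) = 58 - 1271603/6391 = -900925/6391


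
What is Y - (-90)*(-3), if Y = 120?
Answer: -150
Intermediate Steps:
Y - (-90)*(-3) = 120 - (-90)*(-3) = 120 - 18*15 = 120 - 270 = -150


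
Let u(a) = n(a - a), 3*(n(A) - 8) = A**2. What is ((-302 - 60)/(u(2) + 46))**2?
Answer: 32761/729 ≈ 44.940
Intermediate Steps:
n(A) = 8 + A**2/3
u(a) = 8 (u(a) = 8 + (a - a)**2/3 = 8 + (1/3)*0**2 = 8 + (1/3)*0 = 8 + 0 = 8)
((-302 - 60)/(u(2) + 46))**2 = ((-302 - 60)/(8 + 46))**2 = (-362/54)**2 = (-362*1/54)**2 = (-181/27)**2 = 32761/729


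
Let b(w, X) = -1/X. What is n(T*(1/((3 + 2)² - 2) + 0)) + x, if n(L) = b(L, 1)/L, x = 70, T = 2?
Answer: 117/2 ≈ 58.500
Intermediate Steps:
n(L) = -1/L (n(L) = (-1/1)/L = (-1*1)/L = -1/L)
n(T*(1/((3 + 2)² - 2) + 0)) + x = -1/(2*(1/((3 + 2)² - 2) + 0)) + 70 = -1/(2*(1/(5² - 2) + 0)) + 70 = -1/(2*(1/(25 - 2) + 0)) + 70 = -1/(2*(1/23 + 0)) + 70 = -1/(2*(1/23)) + 70 = -1/2/23 + 70 = -1*23/2 + 70 = -23/2 + 70 = 117/2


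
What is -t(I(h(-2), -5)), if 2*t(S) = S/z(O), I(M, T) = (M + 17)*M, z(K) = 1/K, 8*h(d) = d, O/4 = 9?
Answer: 603/8 ≈ 75.375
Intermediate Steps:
O = 36 (O = 4*9 = 36)
h(d) = d/8
I(M, T) = M*(17 + M) (I(M, T) = (17 + M)*M = M*(17 + M))
t(S) = 18*S (t(S) = (S/(1/36))/2 = (S*36)/2 = (36*S)/2 = 18*S)
-t(I(h(-2), -5)) = -18*((1/8)*(-2))*(17 + (1/8)*(-2)) = -18*(-(17 - 1/4)/4) = -18*(-1/4*67/4) = -18*(-67)/16 = -1*(-603/8) = 603/8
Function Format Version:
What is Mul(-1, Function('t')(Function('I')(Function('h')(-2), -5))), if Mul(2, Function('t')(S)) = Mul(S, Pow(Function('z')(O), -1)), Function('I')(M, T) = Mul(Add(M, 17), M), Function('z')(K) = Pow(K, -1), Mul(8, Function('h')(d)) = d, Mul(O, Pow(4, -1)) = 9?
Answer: Rational(603, 8) ≈ 75.375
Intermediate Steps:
O = 36 (O = Mul(4, 9) = 36)
Function('h')(d) = Mul(Rational(1, 8), d)
Function('I')(M, T) = Mul(M, Add(17, M)) (Function('I')(M, T) = Mul(Add(17, M), M) = Mul(M, Add(17, M)))
Function('t')(S) = Mul(18, S) (Function('t')(S) = Mul(Rational(1, 2), Mul(S, Pow(Pow(36, -1), -1))) = Mul(Rational(1, 2), Mul(S, Pow(Rational(1, 36), -1))) = Mul(Rational(1, 2), Mul(S, 36)) = Mul(Rational(1, 2), Mul(36, S)) = Mul(18, S))
Mul(-1, Function('t')(Function('I')(Function('h')(-2), -5))) = Mul(-1, Mul(18, Mul(Mul(Rational(1, 8), -2), Add(17, Mul(Rational(1, 8), -2))))) = Mul(-1, Mul(18, Mul(Rational(-1, 4), Add(17, Rational(-1, 4))))) = Mul(-1, Mul(18, Mul(Rational(-1, 4), Rational(67, 4)))) = Mul(-1, Mul(18, Rational(-67, 16))) = Mul(-1, Rational(-603, 8)) = Rational(603, 8)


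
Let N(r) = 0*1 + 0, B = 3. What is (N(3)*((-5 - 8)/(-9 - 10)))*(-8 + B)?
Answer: 0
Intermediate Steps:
N(r) = 0 (N(r) = 0 + 0 = 0)
(N(3)*((-5 - 8)/(-9 - 10)))*(-8 + B) = (0*((-5 - 8)/(-9 - 10)))*(-8 + 3) = (0*(-13/(-19)))*(-5) = (0*(-13*(-1/19)))*(-5) = (0*(13/19))*(-5) = 0*(-5) = 0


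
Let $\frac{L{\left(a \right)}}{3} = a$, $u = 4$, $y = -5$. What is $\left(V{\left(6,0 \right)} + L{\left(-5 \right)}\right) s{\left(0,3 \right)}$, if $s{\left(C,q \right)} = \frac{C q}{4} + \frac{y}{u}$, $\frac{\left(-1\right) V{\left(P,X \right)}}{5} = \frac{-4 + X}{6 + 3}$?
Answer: $\frac{575}{36} \approx 15.972$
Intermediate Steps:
$L{\left(a \right)} = 3 a$
$V{\left(P,X \right)} = \frac{20}{9} - \frac{5 X}{9}$ ($V{\left(P,X \right)} = - 5 \frac{-4 + X}{6 + 3} = - 5 \frac{-4 + X}{9} = - 5 \left(-4 + X\right) \frac{1}{9} = - 5 \left(- \frac{4}{9} + \frac{X}{9}\right) = \frac{20}{9} - \frac{5 X}{9}$)
$s{\left(C,q \right)} = - \frac{5}{4} + \frac{C q}{4}$ ($s{\left(C,q \right)} = \frac{C q}{4} - \frac{5}{4} = - \frac{5}{4} + \frac{C q}{4}$)
$\left(V{\left(6,0 \right)} + L{\left(-5 \right)}\right) s{\left(0,3 \right)} = \left(\left(\frac{20}{9} - 0\right) + 3 \left(-5\right)\right) \left(- \frac{5}{4} + \frac{1}{4} \cdot 0 \cdot 3\right) = \left(\left(\frac{20}{9} + 0\right) - 15\right) \left(- \frac{5}{4} + 0\right) = \left(\frac{20}{9} - 15\right) \left(- \frac{5}{4}\right) = \left(- \frac{115}{9}\right) \left(- \frac{5}{4}\right) = \frac{575}{36}$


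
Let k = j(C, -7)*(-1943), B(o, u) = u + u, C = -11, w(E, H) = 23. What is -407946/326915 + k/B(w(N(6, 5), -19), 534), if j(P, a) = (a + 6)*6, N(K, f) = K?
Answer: 562581457/58190870 ≈ 9.6679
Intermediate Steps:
B(o, u) = 2*u
j(P, a) = 36 + 6*a (j(P, a) = (6 + a)*6 = 36 + 6*a)
k = 11658 (k = (36 + 6*(-7))*(-1943) = (36 - 42)*(-1943) = -6*(-1943) = 11658)
-407946/326915 + k/B(w(N(6, 5), -19), 534) = -407946/326915 + 11658/((2*534)) = -407946*1/326915 + 11658/1068 = -407946/326915 + 11658*(1/1068) = -407946/326915 + 1943/178 = 562581457/58190870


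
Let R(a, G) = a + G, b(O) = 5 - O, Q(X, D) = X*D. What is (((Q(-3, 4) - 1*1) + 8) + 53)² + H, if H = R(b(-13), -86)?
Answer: 2236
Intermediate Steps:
Q(X, D) = D*X
R(a, G) = G + a
H = -68 (H = -86 + (5 - 1*(-13)) = -86 + (5 + 13) = -86 + 18 = -68)
(((Q(-3, 4) - 1*1) + 8) + 53)² + H = (((4*(-3) - 1*1) + 8) + 53)² - 68 = (((-12 - 1) + 8) + 53)² - 68 = ((-13 + 8) + 53)² - 68 = (-5 + 53)² - 68 = 48² - 68 = 2304 - 68 = 2236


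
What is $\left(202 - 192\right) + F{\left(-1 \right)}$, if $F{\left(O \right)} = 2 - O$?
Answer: $13$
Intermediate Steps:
$\left(202 - 192\right) + F{\left(-1 \right)} = \left(202 - 192\right) + \left(2 - -1\right) = 10 + \left(2 + 1\right) = 10 + 3 = 13$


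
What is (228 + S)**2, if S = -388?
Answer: 25600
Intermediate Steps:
(228 + S)**2 = (228 - 388)**2 = (-160)**2 = 25600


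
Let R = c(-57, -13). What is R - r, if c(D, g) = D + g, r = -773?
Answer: 703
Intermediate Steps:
R = -70 (R = -57 - 13 = -70)
R - r = -70 - 1*(-773) = -70 + 773 = 703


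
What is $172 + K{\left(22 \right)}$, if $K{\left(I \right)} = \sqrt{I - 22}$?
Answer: $172$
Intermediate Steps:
$K{\left(I \right)} = \sqrt{-22 + I}$
$172 + K{\left(22 \right)} = 172 + \sqrt{-22 + 22} = 172 + \sqrt{0} = 172 + 0 = 172$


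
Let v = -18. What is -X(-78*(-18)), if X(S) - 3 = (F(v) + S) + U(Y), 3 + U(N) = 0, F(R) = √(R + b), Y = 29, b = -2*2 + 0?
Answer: -1404 - I*√22 ≈ -1404.0 - 4.6904*I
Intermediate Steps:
b = -4 (b = -4 + 0 = -4)
F(R) = √(-4 + R) (F(R) = √(R - 4) = √(-4 + R))
U(N) = -3 (U(N) = -3 + 0 = -3)
X(S) = S + I*√22 (X(S) = 3 + ((√(-4 - 18) + S) - 3) = 3 + ((√(-22) + S) - 3) = 3 + ((I*√22 + S) - 3) = 3 + ((S + I*√22) - 3) = 3 + (-3 + S + I*√22) = S + I*√22)
-X(-78*(-18)) = -(-78*(-18) + I*√22) = -(1404 + I*√22) = -1404 - I*√22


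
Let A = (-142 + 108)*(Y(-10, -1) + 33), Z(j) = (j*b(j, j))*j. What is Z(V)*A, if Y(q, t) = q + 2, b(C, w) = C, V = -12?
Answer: 1468800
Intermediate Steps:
Z(j) = j³ (Z(j) = (j*j)*j = j²*j = j³)
Y(q, t) = 2 + q
A = -850 (A = (-142 + 108)*((2 - 10) + 33) = -34*(-8 + 33) = -34*25 = -850)
Z(V)*A = (-12)³*(-850) = -1728*(-850) = 1468800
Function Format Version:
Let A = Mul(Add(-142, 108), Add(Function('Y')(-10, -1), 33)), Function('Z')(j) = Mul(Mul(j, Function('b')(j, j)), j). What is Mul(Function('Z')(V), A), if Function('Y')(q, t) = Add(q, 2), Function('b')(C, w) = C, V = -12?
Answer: 1468800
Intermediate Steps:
Function('Z')(j) = Pow(j, 3) (Function('Z')(j) = Mul(Mul(j, j), j) = Mul(Pow(j, 2), j) = Pow(j, 3))
Function('Y')(q, t) = Add(2, q)
A = -850 (A = Mul(Add(-142, 108), Add(Add(2, -10), 33)) = Mul(-34, Add(-8, 33)) = Mul(-34, 25) = -850)
Mul(Function('Z')(V), A) = Mul(Pow(-12, 3), -850) = Mul(-1728, -850) = 1468800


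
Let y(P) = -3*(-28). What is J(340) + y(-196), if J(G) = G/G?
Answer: 85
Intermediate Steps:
y(P) = 84
J(G) = 1
J(340) + y(-196) = 1 + 84 = 85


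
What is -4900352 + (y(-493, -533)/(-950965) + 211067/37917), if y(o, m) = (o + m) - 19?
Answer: -35339083420398728/7211547981 ≈ -4.9003e+6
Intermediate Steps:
y(o, m) = -19 + m + o (y(o, m) = (m + o) - 19 = -19 + m + o)
-4900352 + (y(-493, -533)/(-950965) + 211067/37917) = -4900352 + ((-19 - 533 - 493)/(-950965) + 211067/37917) = -4900352 + (-1045*(-1/950965) + 211067*(1/37917)) = -4900352 + (209/190193 + 211067/37917) = -4900352 + 40151390584/7211547981 = -35339083420398728/7211547981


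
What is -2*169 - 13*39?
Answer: -845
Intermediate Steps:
-2*169 - 13*39 = -338 - 1*507 = -338 - 507 = -845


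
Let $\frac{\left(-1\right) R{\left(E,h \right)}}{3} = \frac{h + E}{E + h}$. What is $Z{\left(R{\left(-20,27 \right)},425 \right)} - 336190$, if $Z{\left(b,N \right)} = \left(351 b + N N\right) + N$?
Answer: $-156193$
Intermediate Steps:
$R{\left(E,h \right)} = -3$ ($R{\left(E,h \right)} = - 3 \frac{h + E}{E + h} = - 3 \frac{E + h}{E + h} = \left(-3\right) 1 = -3$)
$Z{\left(b,N \right)} = N + N^{2} + 351 b$ ($Z{\left(b,N \right)} = \left(351 b + N^{2}\right) + N = \left(N^{2} + 351 b\right) + N = N + N^{2} + 351 b$)
$Z{\left(R{\left(-20,27 \right)},425 \right)} - 336190 = \left(425 + 425^{2} + 351 \left(-3\right)\right) - 336190 = \left(425 + 180625 - 1053\right) - 336190 = 179997 - 336190 = -156193$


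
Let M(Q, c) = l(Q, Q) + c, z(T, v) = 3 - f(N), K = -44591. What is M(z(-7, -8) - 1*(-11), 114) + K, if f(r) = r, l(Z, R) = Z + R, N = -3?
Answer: -44443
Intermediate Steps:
l(Z, R) = R + Z
z(T, v) = 6 (z(T, v) = 3 - 1*(-3) = 3 + 3 = 6)
M(Q, c) = c + 2*Q (M(Q, c) = (Q + Q) + c = 2*Q + c = c + 2*Q)
M(z(-7, -8) - 1*(-11), 114) + K = (114 + 2*(6 - 1*(-11))) - 44591 = (114 + 2*(6 + 11)) - 44591 = (114 + 2*17) - 44591 = (114 + 34) - 44591 = 148 - 44591 = -44443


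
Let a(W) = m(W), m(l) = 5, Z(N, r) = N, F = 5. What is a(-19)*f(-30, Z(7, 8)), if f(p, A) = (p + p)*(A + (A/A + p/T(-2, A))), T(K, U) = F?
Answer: -600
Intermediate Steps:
T(K, U) = 5
a(W) = 5
f(p, A) = 2*p*(1 + A + p/5) (f(p, A) = (p + p)*(A + (A/A + p/5)) = (2*p)*(A + (1 + p*(⅕))) = (2*p)*(A + (1 + p/5)) = (2*p)*(1 + A + p/5) = 2*p*(1 + A + p/5))
a(-19)*f(-30, Z(7, 8)) = 5*((⅖)*(-30)*(5 - 30 + 5*7)) = 5*((⅖)*(-30)*(5 - 30 + 35)) = 5*((⅖)*(-30)*10) = 5*(-120) = -600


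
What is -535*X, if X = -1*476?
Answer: 254660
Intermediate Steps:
X = -476
-535*X = -535*(-476) = 254660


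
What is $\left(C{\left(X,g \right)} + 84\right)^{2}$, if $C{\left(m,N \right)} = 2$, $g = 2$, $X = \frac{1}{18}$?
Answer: $7396$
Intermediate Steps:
$X = \frac{1}{18} \approx 0.055556$
$\left(C{\left(X,g \right)} + 84\right)^{2} = \left(2 + 84\right)^{2} = 86^{2} = 7396$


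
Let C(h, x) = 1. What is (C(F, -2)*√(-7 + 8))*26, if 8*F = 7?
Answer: 26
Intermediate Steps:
F = 7/8 (F = (⅛)*7 = 7/8 ≈ 0.87500)
(C(F, -2)*√(-7 + 8))*26 = (1*√(-7 + 8))*26 = (1*√1)*26 = (1*1)*26 = 1*26 = 26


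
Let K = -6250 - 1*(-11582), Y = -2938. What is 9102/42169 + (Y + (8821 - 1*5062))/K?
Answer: 83152613/224845108 ≈ 0.36982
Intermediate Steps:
K = 5332 (K = -6250 + 11582 = 5332)
9102/42169 + (Y + (8821 - 1*5062))/K = 9102/42169 + (-2938 + (8821 - 1*5062))/5332 = 9102*(1/42169) + (-2938 + (8821 - 5062))*(1/5332) = 9102/42169 + (-2938 + 3759)*(1/5332) = 9102/42169 + 821*(1/5332) = 9102/42169 + 821/5332 = 83152613/224845108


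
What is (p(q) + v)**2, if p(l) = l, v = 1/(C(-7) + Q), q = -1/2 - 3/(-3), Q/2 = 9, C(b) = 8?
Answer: 49/169 ≈ 0.28994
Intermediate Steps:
Q = 18 (Q = 2*9 = 18)
q = 1/2 (q = -1*1/2 - 3*(-1/3) = -1/2 + 1 = 1/2 ≈ 0.50000)
v = 1/26 (v = 1/(8 + 18) = 1/26 ≈ 0.038462)
(p(q) + v)**2 = (1/2 + 1/26)**2 = (7/13)**2 = 49/169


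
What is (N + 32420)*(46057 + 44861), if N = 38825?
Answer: 6477452910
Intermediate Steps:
(N + 32420)*(46057 + 44861) = (38825 + 32420)*(46057 + 44861) = 71245*90918 = 6477452910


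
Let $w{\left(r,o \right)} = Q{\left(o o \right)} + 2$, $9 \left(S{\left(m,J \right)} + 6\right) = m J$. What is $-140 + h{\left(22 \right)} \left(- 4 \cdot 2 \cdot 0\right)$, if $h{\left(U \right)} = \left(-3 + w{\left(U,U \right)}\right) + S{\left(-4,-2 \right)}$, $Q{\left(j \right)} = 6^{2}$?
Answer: $-140$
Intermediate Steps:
$S{\left(m,J \right)} = -6 + \frac{J m}{9}$ ($S{\left(m,J \right)} = -6 + \frac{m J}{9} = -6 + \frac{J m}{9}$)
$Q{\left(j \right)} = 36$
$w{\left(r,o \right)} = 38$ ($w{\left(r,o \right)} = 36 + 2 = 38$)
$h{\left(U \right)} = \frac{269}{9}$ ($h{\left(U \right)} = \left(-3 + 38\right) - \left(6 + \frac{2}{9} \left(-4\right)\right) = 35 + \left(-6 + \frac{8}{9}\right) = 35 - \frac{46}{9} = \frac{269}{9}$)
$-140 + h{\left(22 \right)} \left(- 4 \cdot 2 \cdot 0\right) = -140 + \frac{269 \left(- 4 \cdot 2 \cdot 0\right)}{9} = -140 + \frac{269 \left(\left(-4\right) 0\right)}{9} = -140 + \frac{269}{9} \cdot 0 = -140 + 0 = -140$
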